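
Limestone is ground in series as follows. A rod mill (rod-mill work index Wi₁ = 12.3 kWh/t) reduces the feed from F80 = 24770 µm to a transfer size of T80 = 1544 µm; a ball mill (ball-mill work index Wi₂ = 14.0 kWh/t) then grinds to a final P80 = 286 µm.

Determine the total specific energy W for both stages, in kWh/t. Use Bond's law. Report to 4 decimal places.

W = 7.0642 kWh/t

W = 10·Wi·[P80^(−½) − F80^(−½)]
Stage 1 (24770→1544 µm, Wi₁=12.3): W₁ = 10·12.3·(0.025449 − 0.006354) = 2.3487 kWh/t
Stage 2 (1544→286 µm, Wi₂=14.0): W₂ = 10·14.0·(0.059131 − 0.025449) = 4.7155 kWh/t
W = W₁ + W₂ = 2.3487 + 4.7155 = 7.0642 kWh/t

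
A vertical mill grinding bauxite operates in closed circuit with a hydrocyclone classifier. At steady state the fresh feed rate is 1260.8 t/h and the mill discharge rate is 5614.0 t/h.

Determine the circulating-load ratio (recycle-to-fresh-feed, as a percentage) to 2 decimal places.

Discharge = new feed + return, hence
R = M − F = 5614.0 − 1260.8 = 4353.2 t/h
CL = 100·R/F = 100·4353.2/1260.8 = 345.27 %

CL = 345.27 %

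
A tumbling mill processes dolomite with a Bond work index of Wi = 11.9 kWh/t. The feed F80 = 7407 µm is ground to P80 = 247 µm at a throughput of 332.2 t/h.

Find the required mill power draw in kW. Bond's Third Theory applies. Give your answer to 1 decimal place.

P = 2056.0 kW

W = 10·Wi·(P80^(-½) − F80^(-½))
W = 10·11.9·(1/√247 − 1/√7407) = 10·11.9·(0.052009) = 6.1891 kWh/t
Mill draw = 6.1891 × 332.2 = 2056.0 kW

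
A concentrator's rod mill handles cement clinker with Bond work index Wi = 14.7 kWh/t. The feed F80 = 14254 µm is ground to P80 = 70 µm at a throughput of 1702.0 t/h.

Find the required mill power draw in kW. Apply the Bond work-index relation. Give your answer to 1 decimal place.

W = 10 Wi (P80^-0.5 − F80^-0.5)
W = 10·14.7·(1/√70 − 1/√14254) = 10·14.7·(0.111147) = 16.3386 kWh/t
P_mill = W·ṁ = 16.3386·1702.0 = 27808.3 kW

P = 27808.3 kW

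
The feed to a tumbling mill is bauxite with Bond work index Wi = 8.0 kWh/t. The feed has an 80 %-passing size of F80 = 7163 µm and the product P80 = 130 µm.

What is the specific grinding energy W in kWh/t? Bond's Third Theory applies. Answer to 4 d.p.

W = 6.0712 kWh/t

W = 10·Wi·(P80^(-½) − F80^(-½))
1/√130 = 0.087706;  1/√7163 = 0.011816
W = 10·8.0·(0.087706 − 0.011816) = 6.0712 kWh/t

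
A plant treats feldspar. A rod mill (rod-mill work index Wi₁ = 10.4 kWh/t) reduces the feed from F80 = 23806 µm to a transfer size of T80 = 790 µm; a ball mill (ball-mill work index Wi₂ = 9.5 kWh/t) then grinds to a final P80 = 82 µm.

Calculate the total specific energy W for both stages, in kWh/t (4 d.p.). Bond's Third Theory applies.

W = 10 Wi (P80^-0.5 − F80^-0.5)
Stage 1 (23806→790 µm, Wi₁=10.4): W₁ = 10·10.4·(0.035578 − 0.006481) = 3.0261 kWh/t
Stage 2 (790→82 µm, Wi₂=9.5): W₂ = 10·9.5·(0.110432 − 0.035578) = 7.1110 kWh/t
W = W₁ + W₂ = 3.0261 + 7.1110 = 10.1372 kWh/t

W = 10.1372 kWh/t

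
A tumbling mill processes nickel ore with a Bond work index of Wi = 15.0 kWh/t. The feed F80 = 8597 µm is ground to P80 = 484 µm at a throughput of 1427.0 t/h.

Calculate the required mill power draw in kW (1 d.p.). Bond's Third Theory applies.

P = 7421.0 kW

W_Bond = 10·Wi·(1/√P₈₀ − 1/√F₈₀)
W = 10·15.0·(1/√484 − 1/√8597) = 10·15.0·(0.034669) = 5.2004 kWh/t
Power = W × throughput = 5.2004 kWh/t × 1427.0 t/h = 7421.0 kW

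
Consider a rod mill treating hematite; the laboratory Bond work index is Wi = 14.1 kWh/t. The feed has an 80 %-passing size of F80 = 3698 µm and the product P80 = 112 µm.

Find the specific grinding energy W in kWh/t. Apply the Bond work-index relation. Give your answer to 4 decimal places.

W = 11.0046 kWh/t

W_Bond = 10·Wi·(1/√P₈₀ − 1/√F₈₀)
1/√112 = 0.094491;  1/√3698 = 0.016444
W = 10·14.1·(0.094491 − 0.016444) = 11.0046 kWh/t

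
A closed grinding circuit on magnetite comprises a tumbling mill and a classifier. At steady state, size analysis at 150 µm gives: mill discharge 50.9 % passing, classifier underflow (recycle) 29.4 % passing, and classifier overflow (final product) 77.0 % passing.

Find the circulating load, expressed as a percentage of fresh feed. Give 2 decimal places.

Classifier node, passing 150 µm:
(1+r)·d = r·u + o ⇒ r = (o−d)/(d−u)
r = (77.0 − 50.9)/(50.9 − 29.4) = 26.1/21.5 = 1.2140
CL = 100·r = 121.40 %

CL = 121.40 %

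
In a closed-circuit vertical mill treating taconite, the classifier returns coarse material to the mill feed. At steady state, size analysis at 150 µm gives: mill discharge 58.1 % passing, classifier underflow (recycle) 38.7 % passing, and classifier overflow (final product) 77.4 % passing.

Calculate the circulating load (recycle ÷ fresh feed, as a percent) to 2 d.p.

Let r = R/F. Size balance at 150 µm:
(1+r)·d = r·u + o ⇒ r = (o−d)/(d−u)
r = (77.4 − 58.1)/(58.1 − 38.7) = 19.3/19.4 = 0.9948
CL = 100·r = 99.48 %

CL = 99.48 %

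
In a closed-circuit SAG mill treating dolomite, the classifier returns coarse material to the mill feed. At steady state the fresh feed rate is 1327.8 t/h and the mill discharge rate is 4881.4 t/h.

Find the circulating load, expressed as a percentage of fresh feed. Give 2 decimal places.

Discharge = new feed + return, hence
R = M − F = 4881.4 − 1327.8 = 3553.6 t/h
CL = 100·R/F = 100·3553.6/1327.8 = 267.63 %

CL = 267.63 %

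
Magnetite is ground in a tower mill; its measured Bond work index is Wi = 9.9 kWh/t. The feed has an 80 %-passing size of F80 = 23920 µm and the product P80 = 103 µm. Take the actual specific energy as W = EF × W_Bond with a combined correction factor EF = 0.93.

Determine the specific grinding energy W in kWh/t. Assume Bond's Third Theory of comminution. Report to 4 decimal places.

Bond: W = 10·Wi·(1/√P80 − 1/√F80)
1/√103 = 0.098533;  1/√23920 = 0.006466
W = 10·9.9·(0.098533 − 0.006466) = 9.1146 kWh/t
Apply correction: 9.1146 × 0.93 = 8.4766 kWh/t

W = 8.4766 kWh/t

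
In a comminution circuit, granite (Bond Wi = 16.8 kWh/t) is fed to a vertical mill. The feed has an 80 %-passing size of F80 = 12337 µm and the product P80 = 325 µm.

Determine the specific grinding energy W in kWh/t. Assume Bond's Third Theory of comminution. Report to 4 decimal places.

W = 7.8064 kWh/t

Bond: W = 10·Wi·(1/√P80 − 1/√F80)
1/√325 = 0.055470;  1/√12337 = 0.009003
W = 10·16.8·(0.055470 − 0.009003) = 7.8064 kWh/t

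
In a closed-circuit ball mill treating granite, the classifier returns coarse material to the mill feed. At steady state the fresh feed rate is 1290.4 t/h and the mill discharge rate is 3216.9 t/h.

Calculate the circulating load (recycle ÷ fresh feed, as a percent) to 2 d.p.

CL = 149.29 %

M = F + R at steady state, so:
R = M − F = 3216.9 − 1290.4 = 1926.5 t/h
CL = 100·R/F = 100·1926.5/1290.4 = 149.29 %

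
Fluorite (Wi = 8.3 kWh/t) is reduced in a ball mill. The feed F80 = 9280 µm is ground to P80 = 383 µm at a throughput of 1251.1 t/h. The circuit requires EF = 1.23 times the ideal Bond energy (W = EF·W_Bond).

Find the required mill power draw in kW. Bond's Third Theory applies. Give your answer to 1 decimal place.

W_Bond = 10·Wi·(1/√P₈₀ − 1/√F₈₀)
W = 10·8.3·(1/√383 − 1/√9280) = 10·8.3·(0.040717) = 3.3795 kWh/t
Corrected W = EF·W_Bond = 1.23·3.3795 = 4.1568 kWh/t
Power = W × throughput = 4.1568 kWh/t × 1251.1 t/h = 5200.6 kW

P = 5200.6 kW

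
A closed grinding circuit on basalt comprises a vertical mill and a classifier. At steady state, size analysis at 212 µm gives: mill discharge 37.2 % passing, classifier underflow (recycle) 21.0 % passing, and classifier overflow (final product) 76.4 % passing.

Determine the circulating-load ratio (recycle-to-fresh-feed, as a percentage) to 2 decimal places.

Classifier node, passing 212 µm:
(1+r)·d = r·u + o ⇒ r = (o−d)/(d−u)
r = (76.4 − 37.2)/(37.2 − 21.0) = 39.2/16.2 = 2.4198
CL = 100·r = 241.98 %

CL = 241.98 %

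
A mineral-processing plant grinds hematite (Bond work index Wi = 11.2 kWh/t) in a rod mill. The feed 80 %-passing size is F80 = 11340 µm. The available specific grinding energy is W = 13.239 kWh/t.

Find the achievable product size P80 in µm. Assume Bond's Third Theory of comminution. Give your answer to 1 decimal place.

W = 10 Wi (1/√P80 − 1/√F80)  [Bond]
⇒ 1/√P80 = W/(10·Wi) + 1/√F80
  = 13.2390/(10·11.2) + 1/√11340 = 0.118205 + 0.009391 = 0.127596
P80 = (1/0.127596)² = 7.8372² = 61.42 µm

P80 = 61.4 µm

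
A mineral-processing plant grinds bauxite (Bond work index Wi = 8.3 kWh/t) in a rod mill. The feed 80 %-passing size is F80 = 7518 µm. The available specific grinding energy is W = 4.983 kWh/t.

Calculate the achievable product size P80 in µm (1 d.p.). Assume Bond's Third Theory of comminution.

P80 = 195.2 µm

W = 10 Wi (1/√P80 − 1/√F80)  [Bond]
1/√P80 = 1/√F80 + W/(10·Wi)
  = 4.9830/(10·8.3) + 1/√7518 = 0.060036 + 0.011533 = 0.071569
P80 = (1/0.071569)² = 13.9725² = 195.23 µm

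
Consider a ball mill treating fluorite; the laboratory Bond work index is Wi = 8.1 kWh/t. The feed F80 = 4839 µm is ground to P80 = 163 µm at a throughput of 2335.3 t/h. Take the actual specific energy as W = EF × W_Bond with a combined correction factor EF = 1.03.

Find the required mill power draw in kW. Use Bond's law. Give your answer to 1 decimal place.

W = 10 Wi (P80^-0.5 − F80^-0.5)
W = 10·8.1·(1/√163 − 1/√4839) = 10·8.1·(0.063951) = 5.1800 kWh/t
Apply correction: 5.1800 × 1.03 = 5.3354 kWh/t
Mill draw = 5.3354 × 2335.3 = 12459.8 kW

P = 12459.8 kW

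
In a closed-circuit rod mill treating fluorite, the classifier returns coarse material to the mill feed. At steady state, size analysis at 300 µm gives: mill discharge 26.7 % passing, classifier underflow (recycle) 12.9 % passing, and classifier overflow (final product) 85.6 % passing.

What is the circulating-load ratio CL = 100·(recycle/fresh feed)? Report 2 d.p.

Mass balance on the −300 µm fraction:
Fd + Rd = Ru + Fo ⇒ R/F = (o−d)/(d−u)
r = (85.6 − 26.7)/(26.7 − 12.9) = 58.9/13.8 = 4.2681
CL = 100·r = 426.81 %

CL = 426.81 %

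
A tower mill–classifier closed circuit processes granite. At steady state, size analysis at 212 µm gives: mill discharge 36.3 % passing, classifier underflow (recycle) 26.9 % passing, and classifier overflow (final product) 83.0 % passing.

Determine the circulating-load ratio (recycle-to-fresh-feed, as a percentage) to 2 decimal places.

CL = 496.81 %

Two-product formula at 212 µm:
(1+r)d = ru + o → r = (o−d)/(d−u)
r = (83.0 − 36.3)/(36.3 − 26.9) = 46.7/9.4 = 4.9681
CL = 100·r = 496.81 %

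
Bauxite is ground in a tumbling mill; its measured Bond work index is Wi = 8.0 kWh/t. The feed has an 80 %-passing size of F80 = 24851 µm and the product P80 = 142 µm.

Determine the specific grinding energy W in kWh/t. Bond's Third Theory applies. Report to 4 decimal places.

W = 6.2060 kWh/t

W = 10 Wi / √P80 − 10 Wi / √F80
1/√142 = 0.083918;  1/√24851 = 0.006343
W = 10·8.0·(0.083918 − 0.006343) = 6.2060 kWh/t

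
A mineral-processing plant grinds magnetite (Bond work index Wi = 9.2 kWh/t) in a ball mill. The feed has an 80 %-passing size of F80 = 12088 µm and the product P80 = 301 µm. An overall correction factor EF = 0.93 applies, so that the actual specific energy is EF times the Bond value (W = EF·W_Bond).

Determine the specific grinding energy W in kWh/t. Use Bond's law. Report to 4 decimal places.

W = 4.1534 kWh/t

Bond: W = 10·Wi·(1/√P80 − 1/√F80)
1/√301 = 0.057639;  1/√12088 = 0.009095
W = 10·9.2·(0.057639 − 0.009095) = 4.4660 kWh/t
W_actual = 0.93 × 4.4660 = 4.1534 kWh/t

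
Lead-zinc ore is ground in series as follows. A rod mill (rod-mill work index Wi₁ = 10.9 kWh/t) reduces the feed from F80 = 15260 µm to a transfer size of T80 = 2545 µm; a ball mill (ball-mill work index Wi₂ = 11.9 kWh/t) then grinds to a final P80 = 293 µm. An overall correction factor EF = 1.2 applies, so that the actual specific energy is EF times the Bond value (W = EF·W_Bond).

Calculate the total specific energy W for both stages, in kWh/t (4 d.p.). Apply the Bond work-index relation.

W = 10·Wi·(P80^(-½) − F80^(-½))
Stage 1 (15260→2545 µm, Wi₁=10.9): W₁ = 10·10.9·(0.019822 − 0.008095) = 1.2783 kWh/t
Stage 2 (2545→293 µm, Wi₂=11.9): W₂ = 10·11.9·(0.058421 − 0.019822) = 4.5932 kWh/t
W = W₁ + W₂ = 1.2783 + 4.5932 = 5.8715 kWh/t
W_actual = 1.2 × 5.8715 = 7.0458 kWh/t

W = 7.0458 kWh/t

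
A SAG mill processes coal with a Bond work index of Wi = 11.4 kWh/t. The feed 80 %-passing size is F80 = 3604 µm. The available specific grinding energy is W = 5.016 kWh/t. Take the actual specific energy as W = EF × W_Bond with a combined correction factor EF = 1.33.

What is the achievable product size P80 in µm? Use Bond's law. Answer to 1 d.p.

W = 10 Wi / √P80 − 10 Wi / √F80
W_Bond = W / EF = 5.016 / 1.33 = 3.7714 kWh/t
⇒ 1/√P80 = W_Bond/(10 Wi) + 1/√F80
  = 3.7714/(10·11.4) + 1/√3604 = 0.033083 + 0.016657 = 0.049740
P80 = (1/0.049740)² = 20.1045² = 404.19 µm

P80 = 404.2 µm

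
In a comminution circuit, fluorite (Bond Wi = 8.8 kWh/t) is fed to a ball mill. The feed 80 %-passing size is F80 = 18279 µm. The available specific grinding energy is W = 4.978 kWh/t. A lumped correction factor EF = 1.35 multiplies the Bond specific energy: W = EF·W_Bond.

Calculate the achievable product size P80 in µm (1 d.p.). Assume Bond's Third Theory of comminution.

W = 10·Wi·(P80^(-½) − F80^(-½))
W_Bond = W / EF = 4.978 / 1.35 = 3.6874 kWh/t
⇒ 1/√P80 = W_Bond/(10 Wi) + 1/√F80
  = 3.6874/(10·8.8) + 1/√18279 = 0.041902 + 0.007396 = 0.049299
P80 = (1/0.049299)² = 20.2845² = 411.46 µm

P80 = 411.5 µm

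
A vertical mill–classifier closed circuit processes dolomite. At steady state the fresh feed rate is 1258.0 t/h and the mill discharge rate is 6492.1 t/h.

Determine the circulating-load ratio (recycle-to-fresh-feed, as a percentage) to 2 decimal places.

CL = 416.07 %

M = F + R at steady state, so:
R = M − F = 6492.1 − 1258.0 = 5234.1 t/h
CL = 100·R/F = 100·5234.1/1258.0 = 416.07 %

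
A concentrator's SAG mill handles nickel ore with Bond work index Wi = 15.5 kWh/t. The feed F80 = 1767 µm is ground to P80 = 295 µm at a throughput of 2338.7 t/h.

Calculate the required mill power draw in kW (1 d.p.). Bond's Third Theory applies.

Bond: W = 10·Wi·(1/√P80 − 1/√F80)
W = 10·15.5·(1/√295 − 1/√1767) = 10·15.5·(0.034433) = 5.3371 kWh/t
P = W·T = 5.3371·2338.7 = 12481.9 kW

P = 12481.9 kW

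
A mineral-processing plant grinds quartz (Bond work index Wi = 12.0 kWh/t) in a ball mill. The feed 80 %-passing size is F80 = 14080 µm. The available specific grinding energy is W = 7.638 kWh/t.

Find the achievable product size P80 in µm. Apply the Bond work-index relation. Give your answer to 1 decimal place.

P80 = 192.5 µm

W = 10 Wi (P80^-0.5 − F80^-0.5)
⇒ 1/√P80 = W/(10 Wi) + 1/√F80
  = 7.6380/(10·12.0) + 1/√14080 = 0.063650 + 0.008427 = 0.072077
P80 = (1/0.072077)² = 13.8740² = 192.49 µm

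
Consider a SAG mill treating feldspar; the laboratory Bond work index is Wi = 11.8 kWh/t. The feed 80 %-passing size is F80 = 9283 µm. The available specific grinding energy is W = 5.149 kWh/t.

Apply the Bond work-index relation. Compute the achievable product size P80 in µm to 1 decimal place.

W = 10·Wi·(P80^(-½) − F80^(-½))
⇒ 1/√P80 = W/(10·Wi) + 1/√F80
  = 5.1490/(10·11.8) + 1/√9283 = 0.043636 + 0.010379 = 0.054015
P80 = (1/0.054015)² = 18.5135² = 342.75 µm

P80 = 342.8 µm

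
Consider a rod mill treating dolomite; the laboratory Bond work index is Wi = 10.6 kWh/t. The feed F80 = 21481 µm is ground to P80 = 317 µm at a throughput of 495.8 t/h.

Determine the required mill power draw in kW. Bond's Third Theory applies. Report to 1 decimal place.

Bond:  W = 10 Wi (1/√P − 1/√F)
W = 10·10.6·(1/√317 − 1/√21481) = 10·10.6·(0.049343) = 5.2303 kWh/t
P = W·T = 5.2303·495.8 = 2593.2 kW

P = 2593.2 kW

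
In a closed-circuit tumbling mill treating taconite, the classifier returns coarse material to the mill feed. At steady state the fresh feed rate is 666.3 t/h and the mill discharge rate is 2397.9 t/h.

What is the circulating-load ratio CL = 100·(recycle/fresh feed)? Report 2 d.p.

CL = 259.88 %

Steady state: M = F + R.
R = M − F = 2397.9 − 666.3 = 1731.6 t/h
CL = 100·R/F = 100·1731.6/666.3 = 259.88 %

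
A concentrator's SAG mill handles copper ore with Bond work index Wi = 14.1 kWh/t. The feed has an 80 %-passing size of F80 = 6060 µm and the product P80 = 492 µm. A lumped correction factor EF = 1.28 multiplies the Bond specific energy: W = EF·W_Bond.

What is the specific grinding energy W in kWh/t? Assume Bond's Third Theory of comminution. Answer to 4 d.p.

W = 5.8182 kWh/t

W = 10 Wi / √P80 − 10 Wi / √F80
1/√492 = 0.045083;  1/√6060 = 0.012846
W = 10·14.1·(0.045083 − 0.012846) = 4.5455 kWh/t
Corrected W = EF·W_Bond = 1.28·4.5455 = 5.8182 kWh/t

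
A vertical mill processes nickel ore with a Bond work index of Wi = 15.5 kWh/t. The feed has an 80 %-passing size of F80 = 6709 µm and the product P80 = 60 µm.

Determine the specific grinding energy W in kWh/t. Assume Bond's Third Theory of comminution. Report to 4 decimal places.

W = 10 Wi / √P80 − 10 Wi / √F80
1/√60 = 0.129099;  1/√6709 = 0.012209
W = 10·15.5·(0.129099 − 0.012209) = 18.1181 kWh/t

W = 18.1181 kWh/t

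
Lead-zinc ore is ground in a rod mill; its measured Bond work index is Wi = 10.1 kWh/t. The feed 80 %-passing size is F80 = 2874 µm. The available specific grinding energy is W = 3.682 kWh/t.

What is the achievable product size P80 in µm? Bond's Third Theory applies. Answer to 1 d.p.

W = 10 Wi (1/√P80 − 1/√F80)  [Bond]
1/√P80 = 1/√F80 + W/(10·Wi)
  = 3.6820/(10·10.1) + 1/√2874 = 0.036455 + 0.018653 = 0.055109
P80 = (1/0.055109)² = 18.1459² = 329.27 µm

P80 = 329.3 µm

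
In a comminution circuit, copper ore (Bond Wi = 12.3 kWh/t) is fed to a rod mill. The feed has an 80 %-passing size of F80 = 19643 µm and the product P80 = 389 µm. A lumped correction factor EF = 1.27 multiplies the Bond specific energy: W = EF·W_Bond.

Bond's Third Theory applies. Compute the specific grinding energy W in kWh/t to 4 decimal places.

W = 10 Wi / √P80 − 10 Wi / √F80
1/√389 = 0.050702;  1/√19643 = 0.007135
W = 10·12.3·(0.050702 − 0.007135) = 5.3587 kWh/t
With EF = 1.27: W = 5.3587·1.27 = 6.8056 kWh/t

W = 6.8056 kWh/t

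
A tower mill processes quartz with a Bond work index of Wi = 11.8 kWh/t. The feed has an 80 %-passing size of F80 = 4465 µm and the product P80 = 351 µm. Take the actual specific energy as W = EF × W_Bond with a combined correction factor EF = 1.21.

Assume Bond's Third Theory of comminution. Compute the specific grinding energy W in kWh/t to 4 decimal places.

W = 10 Wi / √P80 − 10 Wi / √F80
1/√351 = 0.053376;  1/√4465 = 0.014965
W = 10·11.8·(0.053376 − 0.014965) = 4.5325 kWh/t
Apply correction: 4.5325 × 1.21 = 5.4843 kWh/t

W = 5.4843 kWh/t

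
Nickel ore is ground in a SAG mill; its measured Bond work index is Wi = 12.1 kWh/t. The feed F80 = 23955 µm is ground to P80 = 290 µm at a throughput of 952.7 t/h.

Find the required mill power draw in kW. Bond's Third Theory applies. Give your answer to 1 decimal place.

W = 10 Wi (1/√P80 − 1/√F80)  [Bond]
W = 10·12.1·(1/√290 − 1/√23955) = 10·12.1·(0.052261) = 6.3236 kWh/t
P = W·T = 6.3236·952.7 = 6024.5 kW

P = 6024.5 kW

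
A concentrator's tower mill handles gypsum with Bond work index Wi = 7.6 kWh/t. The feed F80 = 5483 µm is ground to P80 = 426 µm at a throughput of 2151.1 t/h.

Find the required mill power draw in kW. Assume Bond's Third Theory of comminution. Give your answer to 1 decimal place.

W = 10 Wi (1/√P80 − 1/√F80)  [Bond]
W = 10·7.6·(1/√426 − 1/√5483) = 10·7.6·(0.034945) = 2.6558 kWh/t
P_mill = W·ṁ = 2.6558·2151.1 = 5713.0 kW

P = 5713.0 kW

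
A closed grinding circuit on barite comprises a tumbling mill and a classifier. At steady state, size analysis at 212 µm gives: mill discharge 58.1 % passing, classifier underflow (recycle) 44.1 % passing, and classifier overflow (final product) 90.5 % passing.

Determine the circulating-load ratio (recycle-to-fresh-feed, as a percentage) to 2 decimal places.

Let r = R/F. Size balance at 212 µm:
r = (o − d)/(d − u)
r = (90.5 − 58.1)/(58.1 − 44.1) = 32.4/14.0 = 2.3143
CL = 100·r = 231.43 %

CL = 231.43 %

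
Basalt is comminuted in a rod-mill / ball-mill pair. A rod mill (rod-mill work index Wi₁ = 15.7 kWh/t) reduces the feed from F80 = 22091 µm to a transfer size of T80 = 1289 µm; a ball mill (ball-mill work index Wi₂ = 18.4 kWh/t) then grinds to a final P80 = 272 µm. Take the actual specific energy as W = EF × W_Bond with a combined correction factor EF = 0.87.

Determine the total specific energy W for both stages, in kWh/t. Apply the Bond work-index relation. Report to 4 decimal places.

W = 10·Wi·[P80^(−½) − F80^(−½)]
Stage 1 (22091→1289 µm, Wi₁=15.7): W₁ = 10·15.7·(0.027853 − 0.006728) = 3.3166 kWh/t
Stage 2 (1289→272 µm, Wi₂=18.4): W₂ = 10·18.4·(0.060634 − 0.027853) = 6.0317 kWh/t
W = W₁ + W₂ = 3.3166 + 6.0317 = 9.3483 kWh/t
Corrected W = EF·W_Bond = 0.87·9.3483 = 8.1330 kWh/t

W = 8.1330 kWh/t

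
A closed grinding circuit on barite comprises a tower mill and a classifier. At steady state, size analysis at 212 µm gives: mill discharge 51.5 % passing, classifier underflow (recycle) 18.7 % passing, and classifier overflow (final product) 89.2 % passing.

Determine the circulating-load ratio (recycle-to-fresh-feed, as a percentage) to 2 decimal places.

CL = 114.94 %

Two-product formula at 212 µm:
r = (o − d)/(d − u)
r = (89.2 − 51.5)/(51.5 − 18.7) = 37.7/32.8 = 1.1494
CL = 100·r = 114.94 %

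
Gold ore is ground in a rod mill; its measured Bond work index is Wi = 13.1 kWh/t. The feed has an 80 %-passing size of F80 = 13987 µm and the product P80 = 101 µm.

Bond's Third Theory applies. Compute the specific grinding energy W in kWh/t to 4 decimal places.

W = 10·Wi·(P80^(-½) − F80^(-½))
1/√101 = 0.099504;  1/√13987 = 0.008455
W = 10·13.1·(0.099504 − 0.008455) = 11.9273 kWh/t

W = 11.9273 kWh/t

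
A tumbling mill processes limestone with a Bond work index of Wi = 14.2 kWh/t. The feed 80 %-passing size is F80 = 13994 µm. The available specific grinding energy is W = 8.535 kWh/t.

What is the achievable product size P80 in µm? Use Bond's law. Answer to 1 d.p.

P80 = 212.8 µm

W = 10 Wi (1/√P80 − 1/√F80)  [Bond]
P80^-0.5 = F80^-0.5 + W/(10 Wi)
  = 8.5350/(10·14.2) + 1/√13994 = 0.060106 + 0.008453 = 0.068559
P80 = (1/0.068559)² = 14.5860² = 212.75 µm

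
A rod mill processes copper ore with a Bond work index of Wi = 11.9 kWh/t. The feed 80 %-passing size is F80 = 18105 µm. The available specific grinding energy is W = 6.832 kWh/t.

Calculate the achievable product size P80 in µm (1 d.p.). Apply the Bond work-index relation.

W_Bond = 10·Wi·(1/√P₈₀ − 1/√F₈₀)
P80^(−½) = W/(10 Wi) + F80^(−½)
  = 6.8320/(10·11.9) + 1/√18105 = 0.057412 + 0.007432 = 0.064844
P80 = (1/0.064844)² = 15.4217² = 237.83 µm

P80 = 237.8 µm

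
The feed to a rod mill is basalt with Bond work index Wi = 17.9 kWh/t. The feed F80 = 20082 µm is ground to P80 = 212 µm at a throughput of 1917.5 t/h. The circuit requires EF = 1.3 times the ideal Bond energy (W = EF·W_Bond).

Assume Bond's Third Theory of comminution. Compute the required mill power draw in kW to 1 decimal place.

Bond:  W = 10 Wi (1/√P − 1/√F)
W = 10·17.9·(1/√212 − 1/√20082) = 10·17.9·(0.061624) = 11.0306 kWh/t
W_actual = 1.3 × 11.0306 = 14.3398 kWh/t
P = W·T = 14.3398·1917.5 = 27496.6 kW

P = 27496.6 kW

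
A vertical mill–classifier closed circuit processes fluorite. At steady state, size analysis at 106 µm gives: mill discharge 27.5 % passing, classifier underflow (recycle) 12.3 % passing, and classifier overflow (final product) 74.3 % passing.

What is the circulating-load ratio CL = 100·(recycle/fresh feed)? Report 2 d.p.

Two-product formula at 106 µm:
(1+r)·d = r·u + o ⇒ r = (o−d)/(d−u)
r = (74.3 − 27.5)/(27.5 − 12.3) = 46.8/15.2 = 3.0789
CL = 100·r = 307.89 %

CL = 307.89 %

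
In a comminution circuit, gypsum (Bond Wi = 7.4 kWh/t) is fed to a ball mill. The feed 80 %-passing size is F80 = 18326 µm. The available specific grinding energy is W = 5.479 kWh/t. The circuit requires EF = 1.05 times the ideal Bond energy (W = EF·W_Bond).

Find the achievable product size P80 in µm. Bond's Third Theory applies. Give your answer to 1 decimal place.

W = 10 Wi (1/√P80 − 1/√F80)  [Bond]
W_Bond = W / EF = 5.479 / 1.05 = 5.2181 kWh/t
1/√P80 = 1/√F80 + W_Bond/(10·Wi)
  = 5.2181/(10·7.4) + 1/√18326 = 0.070515 + 0.007387 = 0.077902
P80 = (1/0.077902)² = 12.8367² = 164.78 µm

P80 = 164.8 µm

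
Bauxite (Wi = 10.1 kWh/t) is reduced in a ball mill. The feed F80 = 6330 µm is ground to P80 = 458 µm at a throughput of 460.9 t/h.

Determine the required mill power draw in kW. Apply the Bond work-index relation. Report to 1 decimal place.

Bond: W = 10·Wi·(1/√P80 − 1/√F80)
W = 10·10.1·(1/√458 − 1/√6330) = 10·10.1·(0.034158) = 3.4500 kWh/t
P = W·T = 3.4500·460.9 = 1590.1 kW

P = 1590.1 kW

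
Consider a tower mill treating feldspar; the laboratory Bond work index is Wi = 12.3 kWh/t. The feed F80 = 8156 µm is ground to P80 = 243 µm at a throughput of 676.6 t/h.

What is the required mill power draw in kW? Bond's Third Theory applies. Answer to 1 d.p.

P = 4417.2 kW

Bond: W = 10·Wi·(1/√P80 − 1/√F80)
W = 10·12.3·(1/√243 − 1/√8156) = 10·12.3·(0.053077) = 6.5285 kWh/t
P_mill = W·ṁ = 6.5285·676.6 = 4417.2 kW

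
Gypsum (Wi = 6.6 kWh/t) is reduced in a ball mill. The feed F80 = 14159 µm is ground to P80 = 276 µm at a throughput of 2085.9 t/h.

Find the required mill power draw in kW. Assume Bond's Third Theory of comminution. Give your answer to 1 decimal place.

W = 10 Wi (P80^-0.5 − F80^-0.5)
W = 10·6.6·(1/√276 − 1/√14159) = 10·6.6·(0.051789) = 3.4181 kWh/t
P_mill = W·ṁ = 3.4181·2085.9 = 7129.8 kW

P = 7129.8 kW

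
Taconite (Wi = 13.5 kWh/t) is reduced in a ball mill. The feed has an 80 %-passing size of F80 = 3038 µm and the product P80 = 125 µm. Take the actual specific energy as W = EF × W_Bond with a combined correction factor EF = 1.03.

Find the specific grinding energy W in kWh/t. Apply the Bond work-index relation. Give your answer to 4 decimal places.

W = 9.9142 kWh/t

W = 10 Wi (P80^-0.5 − F80^-0.5)
1/√125 = 0.089443;  1/√3038 = 0.018143
W = 10·13.5·(0.089443 − 0.018143) = 9.6255 kWh/t
W_actual = 1.03 × 9.6255 = 9.9142 kWh/t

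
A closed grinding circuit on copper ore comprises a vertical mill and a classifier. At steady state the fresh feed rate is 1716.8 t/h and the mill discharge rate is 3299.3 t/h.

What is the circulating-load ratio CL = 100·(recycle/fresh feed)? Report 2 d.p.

CL = 92.18 %

Mill node: discharge = fresh + recycle.
R = M − F = 3299.3 − 1716.8 = 1582.5 t/h
CL = 100·R/F = 100·1582.5/1716.8 = 92.18 %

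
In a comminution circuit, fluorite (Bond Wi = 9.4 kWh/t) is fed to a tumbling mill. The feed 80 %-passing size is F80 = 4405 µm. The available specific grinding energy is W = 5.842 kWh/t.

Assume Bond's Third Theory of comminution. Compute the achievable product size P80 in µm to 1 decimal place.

W = 10·Wi·[P80^(−½) − F80^(−½)]
⇒ 1/√P80 = W/(10·Wi) + 1/√F80
  = 5.8420/(10·9.4) + 1/√4405 = 0.062149 + 0.015067 = 0.077216
P80 = (1/0.077216)² = 12.9507² = 167.72 µm

P80 = 167.7 µm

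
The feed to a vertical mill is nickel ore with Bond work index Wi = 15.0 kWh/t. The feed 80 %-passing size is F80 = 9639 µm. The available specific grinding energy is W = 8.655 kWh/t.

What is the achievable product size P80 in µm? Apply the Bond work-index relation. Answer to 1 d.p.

P80 = 217.0 µm

W = 10·Wi·(P80^(-½) − F80^(-½))
1/√P80 = 1/√F80 + W/(10·Wi)
  = 8.6550/(10·15.0) + 1/√9639 = 0.057700 + 0.010186 = 0.067886
P80 = (1/0.067886)² = 14.7307² = 216.99 µm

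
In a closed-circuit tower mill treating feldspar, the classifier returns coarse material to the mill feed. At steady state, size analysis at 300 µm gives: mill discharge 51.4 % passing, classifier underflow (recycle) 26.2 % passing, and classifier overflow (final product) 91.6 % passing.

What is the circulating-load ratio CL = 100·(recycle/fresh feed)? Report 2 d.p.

CL = 159.52 %

Balance %-passing 300 µm (r = R/F):
r = (o − d)/(d − u)
r = (91.6 − 51.4)/(51.4 − 26.2) = 40.2/25.2 = 1.5952
CL = 100·r = 159.52 %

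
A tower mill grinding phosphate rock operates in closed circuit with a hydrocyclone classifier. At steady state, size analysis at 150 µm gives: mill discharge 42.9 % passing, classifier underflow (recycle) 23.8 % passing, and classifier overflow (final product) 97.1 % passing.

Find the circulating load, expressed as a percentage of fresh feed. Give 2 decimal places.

Two-product formula at 150 µm:
r = (o − d)/(d − u)
r = (97.1 − 42.9)/(42.9 − 23.8) = 54.2/19.1 = 2.8377
CL = 100·r = 283.77 %

CL = 283.77 %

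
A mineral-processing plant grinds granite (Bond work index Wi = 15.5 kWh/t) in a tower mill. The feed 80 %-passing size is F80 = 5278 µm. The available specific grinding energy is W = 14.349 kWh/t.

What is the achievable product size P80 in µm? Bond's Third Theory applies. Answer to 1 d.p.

P80 = 88.4 µm

W = 10·Wi·(P80^(-½) − F80^(-½))
⇒ 1/√P80 = W/(10 Wi) + 1/√F80
  = 14.3490/(10·15.5) + 1/√5278 = 0.092574 + 0.013765 = 0.106339
P80 = (1/0.106339)² = 9.4039² = 88.43 µm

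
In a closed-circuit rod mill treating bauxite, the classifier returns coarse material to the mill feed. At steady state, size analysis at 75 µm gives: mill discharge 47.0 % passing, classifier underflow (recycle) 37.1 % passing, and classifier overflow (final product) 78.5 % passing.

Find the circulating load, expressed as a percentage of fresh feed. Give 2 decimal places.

CL = 318.18 %

Classifier node, passing 75 µm:
d + r·d = r·u + o → r(d−u) = o−d
r = (78.5 − 47.0)/(47.0 − 37.1) = 31.5/9.9 = 3.1818
CL = 100·r = 318.18 %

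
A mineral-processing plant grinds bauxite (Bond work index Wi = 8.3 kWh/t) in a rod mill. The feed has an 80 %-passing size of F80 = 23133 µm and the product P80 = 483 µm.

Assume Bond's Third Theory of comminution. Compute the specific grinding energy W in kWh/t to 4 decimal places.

W = 3.2309 kWh/t

W = 10·Wi·[P80^(−½) − F80^(−½)]
1/√483 = 0.045502;  1/√23133 = 0.006575
W = 10·8.3·(0.045502 − 0.006575) = 3.2309 kWh/t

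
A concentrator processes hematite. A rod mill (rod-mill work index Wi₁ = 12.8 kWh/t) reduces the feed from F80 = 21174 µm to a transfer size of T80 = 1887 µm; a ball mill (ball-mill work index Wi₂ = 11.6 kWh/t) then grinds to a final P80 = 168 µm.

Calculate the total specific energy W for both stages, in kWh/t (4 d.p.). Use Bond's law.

W = 8.3462 kWh/t

W = 10 Wi (1/√P80 − 1/√F80)  [Bond]
Stage 1 (21174→1887 µm, Wi₁=12.8): W₁ = 10·12.8·(0.023020 − 0.006872) = 2.0670 kWh/t
Stage 2 (1887→168 µm, Wi₂=11.6): W₂ = 10·11.6·(0.077152 − 0.023020) = 6.2792 kWh/t
W = W₁ + W₂ = 2.0670 + 6.2792 = 8.3462 kWh/t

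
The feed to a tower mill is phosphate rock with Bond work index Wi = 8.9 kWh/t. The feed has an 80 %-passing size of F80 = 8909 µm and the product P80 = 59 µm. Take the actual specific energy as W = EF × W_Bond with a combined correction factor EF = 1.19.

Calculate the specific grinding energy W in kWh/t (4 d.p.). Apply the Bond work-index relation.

W = 12.6662 kWh/t

W = 10 Wi / √P80 − 10 Wi / √F80
1/√59 = 0.130189;  1/√8909 = 0.010595
W = 10·8.9·(0.130189 − 0.010595) = 10.6439 kWh/t
W_actual = 1.19 × 10.6439 = 12.6662 kWh/t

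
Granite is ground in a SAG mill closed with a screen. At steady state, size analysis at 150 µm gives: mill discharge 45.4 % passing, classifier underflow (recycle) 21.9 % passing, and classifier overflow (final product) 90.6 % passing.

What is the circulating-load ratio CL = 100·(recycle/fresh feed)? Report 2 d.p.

CL = 192.34 %

Let r = R/F. Size balance at 150 µm:
(1+r)·d = r·u + o ⇒ r = (o−d)/(d−u)
r = (90.6 − 45.4)/(45.4 − 21.9) = 45.2/23.5 = 1.9234
CL = 100·r = 192.34 %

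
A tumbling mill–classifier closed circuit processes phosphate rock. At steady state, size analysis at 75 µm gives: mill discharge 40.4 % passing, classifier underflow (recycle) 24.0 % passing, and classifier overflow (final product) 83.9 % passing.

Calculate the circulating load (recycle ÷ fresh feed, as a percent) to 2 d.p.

CL = 265.24 %

Classifier node, passing 75 µm:
(1+r)d = ru + o → r = (o−d)/(d−u)
r = (83.9 − 40.4)/(40.4 − 24.0) = 43.5/16.4 = 2.6524
CL = 100·r = 265.24 %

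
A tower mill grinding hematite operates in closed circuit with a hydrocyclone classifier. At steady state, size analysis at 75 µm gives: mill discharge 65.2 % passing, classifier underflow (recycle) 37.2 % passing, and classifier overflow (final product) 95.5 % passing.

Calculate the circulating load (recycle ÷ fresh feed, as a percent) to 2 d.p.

Balance %-passing 75 µm (r = R/F):
r = (o − d)/(d − u)
r = (95.5 − 65.2)/(65.2 − 37.2) = 30.3/28.0 = 1.0821
CL = 100·r = 108.21 %

CL = 108.21 %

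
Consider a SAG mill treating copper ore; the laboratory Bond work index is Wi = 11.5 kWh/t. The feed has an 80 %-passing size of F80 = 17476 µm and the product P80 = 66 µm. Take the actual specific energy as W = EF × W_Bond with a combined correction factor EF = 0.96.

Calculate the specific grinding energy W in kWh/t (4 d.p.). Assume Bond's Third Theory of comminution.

W = 12.7542 kWh/t

W = 10 Wi / √P80 − 10 Wi / √F80
1/√66 = 0.123091;  1/√17476 = 0.007564
W = 10·11.5·(0.123091 − 0.007564) = 13.2856 kWh/t
Corrected W = EF·W_Bond = 0.96·13.2856 = 12.7542 kWh/t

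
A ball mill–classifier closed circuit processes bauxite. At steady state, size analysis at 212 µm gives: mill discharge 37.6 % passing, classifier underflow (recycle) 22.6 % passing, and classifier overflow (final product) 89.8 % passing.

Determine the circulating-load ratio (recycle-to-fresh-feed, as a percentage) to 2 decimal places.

Mass balance on the −212 µm fraction:
(1+r)d = ru + o → r = (o−d)/(d−u)
r = (89.8 − 37.6)/(37.6 − 22.6) = 52.2/15.0 = 3.4800
CL = 100·r = 348.00 %

CL = 348.00 %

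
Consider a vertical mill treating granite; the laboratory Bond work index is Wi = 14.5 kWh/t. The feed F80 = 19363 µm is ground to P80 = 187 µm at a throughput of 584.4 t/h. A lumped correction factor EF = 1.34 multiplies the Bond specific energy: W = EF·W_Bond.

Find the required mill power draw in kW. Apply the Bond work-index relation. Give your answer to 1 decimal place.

P = 7487.5 kW

Bond:  W = 10 Wi (1/√P − 1/√F)
W = 10·14.5·(1/√187 − 1/√19363) = 10·14.5·(0.065941) = 9.5614 kWh/t
With EF = 1.34: W = 9.5614·1.34 = 12.8123 kWh/t
Power = W × throughput = 12.8123 kWh/t × 584.4 t/h = 7487.5 kW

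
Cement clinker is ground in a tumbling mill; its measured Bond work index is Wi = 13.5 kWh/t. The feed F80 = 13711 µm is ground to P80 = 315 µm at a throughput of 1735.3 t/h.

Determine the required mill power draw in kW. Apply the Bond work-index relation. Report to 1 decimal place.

W_Bond = 10·Wi·(1/√P₈₀ − 1/√F₈₀)
W = 10·13.5·(1/√315 − 1/√13711) = 10·13.5·(0.047803) = 6.4535 kWh/t
P_mill = W·ṁ = 6.4535·1735.3 = 11198.7 kW

P = 11198.7 kW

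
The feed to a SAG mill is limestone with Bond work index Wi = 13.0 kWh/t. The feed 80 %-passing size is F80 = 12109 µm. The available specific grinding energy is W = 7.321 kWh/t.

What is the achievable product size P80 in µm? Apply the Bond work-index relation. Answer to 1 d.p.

P80 = 233.8 µm

W = 10 Wi / √P80 − 10 Wi / √F80
P80^(−½) = W/(10 Wi) + F80^(−½)
  = 7.3210/(10·13.0) + 1/√12109 = 0.056315 + 0.009088 = 0.065403
P80 = (1/0.065403)² = 15.2898² = 233.78 µm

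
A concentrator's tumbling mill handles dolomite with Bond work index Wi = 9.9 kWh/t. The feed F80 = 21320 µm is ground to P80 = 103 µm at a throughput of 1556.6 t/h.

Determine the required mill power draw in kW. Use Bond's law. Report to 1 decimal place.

Bond: W = 10·Wi·(1/√P80 − 1/√F80)
W = 10·9.9·(1/√103 − 1/√21320) = 10·9.9·(0.091684) = 9.0767 kWh/t
Mill draw = 9.0767 × 1556.6 = 14128.9 kW

P = 14128.9 kW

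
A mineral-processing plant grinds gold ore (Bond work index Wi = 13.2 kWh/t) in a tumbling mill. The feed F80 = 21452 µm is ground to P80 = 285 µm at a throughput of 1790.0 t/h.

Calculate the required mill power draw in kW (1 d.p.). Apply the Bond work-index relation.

W = 10 Wi / √P80 − 10 Wi / √F80
W = 10·13.2·(1/√285 − 1/√21452) = 10·13.2·(0.052407) = 6.9178 kWh/t
Mill draw = 6.9178 × 1790.0 = 12382.8 kW

P = 12382.8 kW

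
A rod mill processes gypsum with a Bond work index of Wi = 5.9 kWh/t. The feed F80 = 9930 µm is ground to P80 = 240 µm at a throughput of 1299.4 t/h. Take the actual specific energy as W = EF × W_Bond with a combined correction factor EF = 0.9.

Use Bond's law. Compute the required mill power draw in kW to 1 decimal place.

W = 10·Wi·[P80^(−½) − F80^(−½)]
W = 10·5.9·(1/√240 − 1/√9930) = 10·5.9·(0.054515) = 3.2164 kWh/t
W_actual = 0.9 × 3.2164 = 2.8947 kWh/t
P = W·T = 2.8947·1299.4 = 3761.4 kW

P = 3761.4 kW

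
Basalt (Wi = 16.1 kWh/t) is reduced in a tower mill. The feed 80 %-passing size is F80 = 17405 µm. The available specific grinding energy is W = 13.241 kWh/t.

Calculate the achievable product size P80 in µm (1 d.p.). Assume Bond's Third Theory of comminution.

W = 10 Wi (P80^-0.5 − F80^-0.5)
⇒ 1/√P80 = W/(10·Wi) + 1/√F80
  = 13.2410/(10·16.1) + 1/√17405 = 0.082242 + 0.007580 = 0.089822
P80 = (1/0.089822)² = 11.1331² = 123.95 µm

P80 = 123.9 µm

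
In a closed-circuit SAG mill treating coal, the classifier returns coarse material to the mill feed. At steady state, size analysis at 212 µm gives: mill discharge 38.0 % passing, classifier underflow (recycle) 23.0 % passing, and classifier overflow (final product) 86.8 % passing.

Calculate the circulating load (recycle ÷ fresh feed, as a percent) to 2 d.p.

Balance %-passing 212 µm (r = R/F):
Fd + Rd = Ru + Fo ⇒ R/F = (o−d)/(d−u)
r = (86.8 − 38.0)/(38.0 − 23.0) = 48.8/15.0 = 3.2533
CL = 100·r = 325.33 %

CL = 325.33 %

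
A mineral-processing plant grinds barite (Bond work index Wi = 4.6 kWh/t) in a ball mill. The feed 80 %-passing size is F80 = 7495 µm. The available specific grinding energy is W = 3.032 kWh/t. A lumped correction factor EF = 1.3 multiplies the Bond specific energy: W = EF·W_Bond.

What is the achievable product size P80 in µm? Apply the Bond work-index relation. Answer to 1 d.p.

W_Bond = 10·Wi·(1/√P₈₀ − 1/√F₈₀)
W_Bond = W / EF = 3.032 / 1.3 = 2.3323 kWh/t
P80^-0.5 = F80^-0.5 + W_Bond/(10 Wi)
  = 2.3323/(10·4.6) + 1/√7495 = 0.050702 + 0.011551 = 0.062253
P80 = (1/0.062253)² = 16.0634² = 258.03 µm

P80 = 258.0 µm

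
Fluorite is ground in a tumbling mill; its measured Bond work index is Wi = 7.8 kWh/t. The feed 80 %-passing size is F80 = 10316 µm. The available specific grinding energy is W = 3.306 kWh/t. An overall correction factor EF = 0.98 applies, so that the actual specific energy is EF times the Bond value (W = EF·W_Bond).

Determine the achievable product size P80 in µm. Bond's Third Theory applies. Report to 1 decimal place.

W = 10 Wi (1/√P80 − 1/√F80)  [Bond]
W_Bond = W / EF = 3.306 / 0.98 = 3.3735 kWh/t
P80^-0.5 = F80^-0.5 + W_Bond/(10 Wi)
  = 3.3735/(10·7.8) + 1/√10316 = 0.043250 + 0.009846 = 0.053095
P80 = (1/0.053095)² = 18.8341² = 354.72 µm

P80 = 354.7 µm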